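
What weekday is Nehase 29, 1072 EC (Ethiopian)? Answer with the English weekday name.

Saturday

This is JDN 2115762 (28 August 1080 Gregorian).
Since JDN mod 7 = 5 (0 = Monday), the day is Saturday.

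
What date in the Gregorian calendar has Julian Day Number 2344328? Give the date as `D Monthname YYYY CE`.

Counting from JDN 2299161 = 15 Oct 1582 gives an offset of 45167 days.

14 June 1706 CE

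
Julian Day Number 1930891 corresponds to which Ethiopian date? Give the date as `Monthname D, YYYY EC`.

The proleptic Gregorian equivalent of JDN 1930891 is 1 July 574.
In the Ethiopian calendar that day is Hamle 5, 566 EC.

Hamle 5, 566 EC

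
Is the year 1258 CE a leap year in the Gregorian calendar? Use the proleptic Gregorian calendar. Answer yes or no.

no

1258 is not divisible by 4, so it is a common year.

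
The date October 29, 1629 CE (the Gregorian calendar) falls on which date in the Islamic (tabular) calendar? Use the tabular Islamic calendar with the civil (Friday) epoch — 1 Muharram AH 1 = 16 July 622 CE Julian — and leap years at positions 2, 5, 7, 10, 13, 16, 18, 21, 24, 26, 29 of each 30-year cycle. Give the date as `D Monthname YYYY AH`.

11 Rabi' al-Awwal 1039 AH

Both dates share Julian Day Number 2316342; in the tabular Islamic calendar that is 11 Rabi' al-Awwal 1039 AH.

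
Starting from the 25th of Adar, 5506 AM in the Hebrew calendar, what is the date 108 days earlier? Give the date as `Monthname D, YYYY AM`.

The starting date is JDN 2358849; 2358849 − 108 = 2358741.
JDN 2358741 corresponds to Kislev 5, 5506 AM.

Kislev 5, 5506 AM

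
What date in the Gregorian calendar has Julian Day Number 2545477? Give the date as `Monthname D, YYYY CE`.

March 6, 2257 CE

JDN 2451545 is 1 Jan 2000; 2545477 is +93932 days from there.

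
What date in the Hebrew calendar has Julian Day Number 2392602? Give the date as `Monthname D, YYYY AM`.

JDN 2392602 is 15 August 1838 in the Gregorian calendar.
In the Hebrew calendar that day is Av 24, 5598 AM.

Av 24, 5598 AM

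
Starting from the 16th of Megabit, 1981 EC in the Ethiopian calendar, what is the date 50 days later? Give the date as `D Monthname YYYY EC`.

6 Ginbot 1981 EC

Counting 50 days forward from JDN 2447611 reaches JDN 2447661, which is 6 Ginbot 1981 EC.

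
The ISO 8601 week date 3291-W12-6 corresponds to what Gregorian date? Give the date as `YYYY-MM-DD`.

ISO week 1 of 3291 is the week containing the first Thursday of 3291.
Week 12, day 6 (Saturday) lands on 3291-03-24.

3291-03-24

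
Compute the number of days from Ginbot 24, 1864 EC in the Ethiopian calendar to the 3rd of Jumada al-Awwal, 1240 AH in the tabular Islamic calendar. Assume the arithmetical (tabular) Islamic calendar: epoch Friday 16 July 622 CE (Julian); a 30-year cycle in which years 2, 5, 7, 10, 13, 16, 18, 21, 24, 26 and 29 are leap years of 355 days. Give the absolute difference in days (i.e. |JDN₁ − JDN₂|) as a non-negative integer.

First date → JDN 2404945; second date → JDN 2387620.
The interval is |2404945 − 2387620| = 17325 days.

17325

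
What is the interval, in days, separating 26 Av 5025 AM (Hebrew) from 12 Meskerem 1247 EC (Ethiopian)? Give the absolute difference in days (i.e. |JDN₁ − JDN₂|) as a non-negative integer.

3987

First date → JDN 2183320; second date → JDN 2179333.
The interval is |2183320 − 2179333| = 3987 days.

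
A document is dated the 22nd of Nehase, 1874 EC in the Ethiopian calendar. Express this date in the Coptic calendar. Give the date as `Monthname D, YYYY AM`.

The source date corresponds to 27 August 1882 in the Gregorian calendar (JDN 2408685).
That day falls on 22 Mesori 1598 AM in the Coptic calendar.

Mesori 22, 1598 AM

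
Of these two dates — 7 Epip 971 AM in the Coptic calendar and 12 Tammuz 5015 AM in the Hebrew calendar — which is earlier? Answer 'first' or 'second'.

second

Converting both to JDN: 2179628 vs 2179616; the smaller is the second.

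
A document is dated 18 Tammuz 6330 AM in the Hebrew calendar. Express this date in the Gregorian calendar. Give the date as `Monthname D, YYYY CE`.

Both dates share Julian Day Number 2659936; in the Gregorian calendar that is 22 July 2570 CE.

July 22, 2570 CE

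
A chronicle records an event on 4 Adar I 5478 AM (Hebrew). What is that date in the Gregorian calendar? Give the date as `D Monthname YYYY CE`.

5 February 1718 CE

Julian Day Number of the source date = 2348582.
Converting JDN 2348582 to the Gregorian calendar gives 5 February 1718 CE.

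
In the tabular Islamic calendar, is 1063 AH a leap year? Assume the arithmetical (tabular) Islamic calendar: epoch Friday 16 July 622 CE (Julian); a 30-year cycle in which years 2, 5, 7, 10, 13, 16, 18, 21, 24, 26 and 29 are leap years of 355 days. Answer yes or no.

Year 1063 AH is year 13 of its 30-year cycle; leap positions are 2, 5, 7, 10, 13, 16, 18, 21, 24, 26, 29, so it is a leap year (355 days).

yes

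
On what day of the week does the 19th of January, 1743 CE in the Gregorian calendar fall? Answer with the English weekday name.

2357696 ≡ 5 (mod 7); counting from Monday = 0 gives Saturday.

Saturday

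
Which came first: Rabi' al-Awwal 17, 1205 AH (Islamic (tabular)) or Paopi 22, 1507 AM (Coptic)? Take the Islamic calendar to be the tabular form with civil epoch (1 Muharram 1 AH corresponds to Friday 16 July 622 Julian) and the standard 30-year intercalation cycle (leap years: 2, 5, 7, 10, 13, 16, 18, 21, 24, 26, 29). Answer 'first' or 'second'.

Converting both to JDN: 2375172 vs 2375147; the smaller is the second.

second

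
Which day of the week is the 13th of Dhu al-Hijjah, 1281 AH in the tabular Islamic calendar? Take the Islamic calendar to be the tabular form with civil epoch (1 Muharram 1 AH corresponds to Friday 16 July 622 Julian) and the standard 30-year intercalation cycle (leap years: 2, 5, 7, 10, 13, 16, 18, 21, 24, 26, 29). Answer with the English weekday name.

Tuesday

In the Gregorian calendar this is 9 May 1865 (JDN 2402366).
JDN 2402366 mod 7 = 1, and JDN 0 was a Monday, so this is a Tuesday.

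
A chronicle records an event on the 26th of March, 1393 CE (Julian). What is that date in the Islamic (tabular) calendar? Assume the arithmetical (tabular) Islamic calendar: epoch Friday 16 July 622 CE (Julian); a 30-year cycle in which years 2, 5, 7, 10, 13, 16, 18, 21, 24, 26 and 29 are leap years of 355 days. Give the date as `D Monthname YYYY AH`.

The source date corresponds to 3 April 1393 in the proleptic Gregorian calendar (JDN 2229936).
That day falls on 12 Jumada al-Awwal 795 AH in the tabular Islamic calendar.

12 Jumada al-Awwal 795 AH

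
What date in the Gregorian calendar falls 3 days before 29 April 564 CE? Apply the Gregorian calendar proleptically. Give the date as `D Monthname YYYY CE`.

JDN of 29 April 564 CE = 1927176.
1927176 − 3 = 1927173.
JDN 1927173 in the Gregorian calendar is 26 April 564 CE.

26 April 564 CE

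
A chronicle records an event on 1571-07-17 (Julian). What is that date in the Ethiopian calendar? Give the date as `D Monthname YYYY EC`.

23 Hamle 1563 EC

Both dates share Julian Day Number 2295063; in the Ethiopian calendar that is 23 Hamle 1563 EC.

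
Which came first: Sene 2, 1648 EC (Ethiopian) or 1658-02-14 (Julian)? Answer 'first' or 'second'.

first

Converting both to JDN: 2326059 vs 2326687; the smaller is the first.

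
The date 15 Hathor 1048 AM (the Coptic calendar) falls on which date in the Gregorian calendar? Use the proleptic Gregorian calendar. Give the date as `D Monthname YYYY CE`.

20 November 1331 CE

Both dates share Julian Day Number 2207521; in the Gregorian calendar that is 20 November 1331 CE.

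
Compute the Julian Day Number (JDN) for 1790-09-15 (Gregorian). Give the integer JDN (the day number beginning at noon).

JDN 2400001 is 17 November 1858 CE (Gregorian), MJD 0; the target day is −24899 days from there, so JDN = 2375102.

2375102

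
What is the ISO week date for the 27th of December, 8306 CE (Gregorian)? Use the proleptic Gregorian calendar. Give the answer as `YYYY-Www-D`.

The weekday is Thursday (ISO weekday 4).
That Thursday belongs to ISO week 52 of ISO year 8306.

8306-W52-4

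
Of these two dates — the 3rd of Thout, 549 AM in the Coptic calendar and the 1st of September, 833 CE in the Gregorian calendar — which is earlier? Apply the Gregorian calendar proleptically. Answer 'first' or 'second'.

first

Converting both to JDN: 2025189 vs 2025551; the smaller is the first.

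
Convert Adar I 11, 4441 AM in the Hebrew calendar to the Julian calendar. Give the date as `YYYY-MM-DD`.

Both dates share Julian Day Number 1969829; in the Julian calendar that is 5 February 681 CE.

0681-02-05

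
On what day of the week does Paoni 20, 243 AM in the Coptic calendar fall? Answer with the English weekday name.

Equivalently 16 June 527 Gregorian, JDN 1913709.
JDN 1913709 mod 7 = 0, and JDN 0 was a Monday, so this is a Monday.

Monday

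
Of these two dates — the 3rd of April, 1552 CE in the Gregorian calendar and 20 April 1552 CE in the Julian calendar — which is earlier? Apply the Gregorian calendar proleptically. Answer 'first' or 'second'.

first

Converting both to JDN: 2288009 vs 2288036; the smaller is the first.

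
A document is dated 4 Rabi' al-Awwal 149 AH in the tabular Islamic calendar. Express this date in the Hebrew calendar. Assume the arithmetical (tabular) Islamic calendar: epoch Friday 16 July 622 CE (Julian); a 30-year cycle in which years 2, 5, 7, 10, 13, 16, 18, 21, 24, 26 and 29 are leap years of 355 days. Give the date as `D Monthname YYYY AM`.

The source date corresponds to 23 April 766 in the proleptic Gregorian calendar (JDN 2000948).
That day falls on 5 Iyar 4526 AM in the Hebrew calendar.

5 Iyar 4526 AM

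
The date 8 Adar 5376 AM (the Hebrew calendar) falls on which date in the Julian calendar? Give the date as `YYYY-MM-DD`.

Both dates share Julian Day Number 2311348; in the Julian calendar that is 16 February 1616 CE.

1616-02-16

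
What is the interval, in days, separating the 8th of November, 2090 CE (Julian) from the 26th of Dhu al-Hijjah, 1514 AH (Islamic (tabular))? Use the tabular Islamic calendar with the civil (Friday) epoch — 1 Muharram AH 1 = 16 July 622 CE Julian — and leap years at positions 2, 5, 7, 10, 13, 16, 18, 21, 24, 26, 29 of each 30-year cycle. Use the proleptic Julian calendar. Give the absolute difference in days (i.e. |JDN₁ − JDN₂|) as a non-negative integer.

205

First date → JDN 2484742; second date → JDN 2484947.
The interval is |2484742 − 2484947| = 205 days.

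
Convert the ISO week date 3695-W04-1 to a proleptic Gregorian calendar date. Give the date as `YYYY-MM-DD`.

ISO week 1 of 3695 is the week containing the first Thursday of 3695.
Week 4, day 1 (Monday) lands on 3695-01-24.

3695-01-24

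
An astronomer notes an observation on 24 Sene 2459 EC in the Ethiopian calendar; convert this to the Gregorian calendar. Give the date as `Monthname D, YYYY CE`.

July 4, 2467 CE

Both dates share Julian Day Number 2622298; in the Gregorian calendar that is 4 July 2467 CE.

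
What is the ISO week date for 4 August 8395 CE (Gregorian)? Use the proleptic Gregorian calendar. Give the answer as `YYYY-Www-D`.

8395-W31-5

The weekday is Friday (ISO weekday 5).
That Friday belongs to ISO week 31 of ISO year 8395.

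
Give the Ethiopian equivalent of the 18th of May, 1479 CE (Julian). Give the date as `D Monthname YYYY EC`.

Both dates share Julian Day Number 2261400; in the Ethiopian calendar that is 23 Ginbot 1471 EC.

23 Ginbot 1471 EC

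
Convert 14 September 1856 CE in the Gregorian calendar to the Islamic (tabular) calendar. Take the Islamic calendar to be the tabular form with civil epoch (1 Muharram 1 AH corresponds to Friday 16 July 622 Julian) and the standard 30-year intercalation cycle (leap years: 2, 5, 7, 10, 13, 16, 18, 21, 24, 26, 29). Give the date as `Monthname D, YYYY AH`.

Muharram 14, 1273 AH

Both dates share Julian Day Number 2399207; in the tabular Islamic calendar that is 14 Muharram 1273 AH.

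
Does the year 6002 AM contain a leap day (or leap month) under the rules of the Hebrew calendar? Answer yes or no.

yes

Hebrew year 6002 is year 17 of its 19-year Metonic cycle; leap years are at positions 3, 6, 8, 11, 14, 17, 19, so it is a leap year (13 months).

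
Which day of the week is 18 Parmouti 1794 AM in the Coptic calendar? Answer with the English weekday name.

Tuesday

Equivalently 26 April 2078 Gregorian, JDN 2480150.
Since JDN mod 7 = 1 (0 = Monday), the day is Tuesday.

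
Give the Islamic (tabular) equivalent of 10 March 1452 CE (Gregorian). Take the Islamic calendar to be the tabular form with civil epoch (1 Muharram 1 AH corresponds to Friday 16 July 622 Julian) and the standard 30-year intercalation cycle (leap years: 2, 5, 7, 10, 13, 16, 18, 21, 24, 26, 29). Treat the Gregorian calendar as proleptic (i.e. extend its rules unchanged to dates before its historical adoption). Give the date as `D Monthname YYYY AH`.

9 Safar 856 AH

Julian Day Number of the source date = 2251461.
Converting JDN 2251461 to the tabular Islamic calendar gives 9 Safar 856 AH.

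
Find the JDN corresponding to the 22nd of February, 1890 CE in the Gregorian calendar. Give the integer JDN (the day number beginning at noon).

JDN 2400001 is 17 November 1858 CE (Gregorian), MJD 0; the target day is +11420 days from there, so JDN = 2411421.

2411421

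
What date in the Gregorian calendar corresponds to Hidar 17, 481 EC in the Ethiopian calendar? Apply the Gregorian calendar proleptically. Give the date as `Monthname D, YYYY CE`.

Julian Day Number of the source date = 1899617.
Converting JDN 1899617 to the Gregorian calendar gives 14 November 488 CE.

November 14, 488 CE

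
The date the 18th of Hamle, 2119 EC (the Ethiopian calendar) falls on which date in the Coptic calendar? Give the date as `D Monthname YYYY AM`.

Julian Day Number of the source date = 2498137.
Converting JDN 2498137 to the Coptic calendar gives 18 Epip 1843 AM.

18 Epip 1843 AM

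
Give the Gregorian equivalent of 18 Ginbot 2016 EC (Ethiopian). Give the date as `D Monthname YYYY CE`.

Julian Day Number of the source date = 2460457.
Converting JDN 2460457 to the Gregorian calendar gives 26 May 2024 CE.

26 May 2024 CE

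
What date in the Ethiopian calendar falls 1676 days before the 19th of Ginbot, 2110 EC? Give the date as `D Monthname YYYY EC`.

JDN of the 19th of Ginbot, 2110 EC = 2494791.
2494791 − 1676 = 2493115.
JDN 2493115 in the Ethiopian calendar is 14 Tikimt 2106 EC.

14 Tikimt 2106 EC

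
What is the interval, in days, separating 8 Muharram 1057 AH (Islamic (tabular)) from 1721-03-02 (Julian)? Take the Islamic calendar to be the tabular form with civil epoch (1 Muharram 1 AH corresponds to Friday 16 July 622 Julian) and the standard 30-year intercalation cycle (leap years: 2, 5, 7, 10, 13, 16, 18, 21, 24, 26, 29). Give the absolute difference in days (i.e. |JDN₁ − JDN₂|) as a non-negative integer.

27056

JDN of the first date = 2322658.
JDN of the second date = 2349714.
|2349714 − 2322658| = 27056.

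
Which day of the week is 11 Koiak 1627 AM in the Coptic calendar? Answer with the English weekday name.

Tuesday

Equivalently 20 December 1910 Gregorian, JDN 2419026.
2419026 ≡ 1 (mod 7); counting from Monday = 0 gives Tuesday.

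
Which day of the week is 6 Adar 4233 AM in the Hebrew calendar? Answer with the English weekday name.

Monday

Equivalently 20 February 473 Gregorian, JDN 1893871.
1893871 ≡ 0 (mod 7); counting from Monday = 0 gives Monday.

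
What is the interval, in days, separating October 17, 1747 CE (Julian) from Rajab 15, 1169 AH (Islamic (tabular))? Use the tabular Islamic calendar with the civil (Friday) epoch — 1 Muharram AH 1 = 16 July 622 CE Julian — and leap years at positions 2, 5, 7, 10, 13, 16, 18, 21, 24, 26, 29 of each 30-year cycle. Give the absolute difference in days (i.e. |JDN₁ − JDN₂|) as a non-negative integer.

3092

JDN of the first date = 2359439.
JDN of the second date = 2362531.
|2362531 − 2359439| = 3092.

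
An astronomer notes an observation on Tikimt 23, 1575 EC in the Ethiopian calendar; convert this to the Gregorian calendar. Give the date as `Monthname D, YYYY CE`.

Both dates share Julian Day Number 2299176; in the Gregorian calendar that is 30 October 1582 CE.

October 30, 1582 CE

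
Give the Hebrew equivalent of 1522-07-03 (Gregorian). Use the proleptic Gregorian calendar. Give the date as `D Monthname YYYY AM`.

Both dates share Julian Day Number 2277142; in the Hebrew calendar that is 28 Sivan 5282 AM.

28 Sivan 5282 AM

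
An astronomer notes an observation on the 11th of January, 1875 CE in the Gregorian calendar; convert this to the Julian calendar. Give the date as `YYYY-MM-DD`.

The Julian–Gregorian offset here is 12 days (Julian trailing).
11 January 1875 Gregorian − 12 days → 30 December 1874 Julian.

1874-12-30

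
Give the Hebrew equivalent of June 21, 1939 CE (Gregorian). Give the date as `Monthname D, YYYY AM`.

Tammuz 4, 5699 AM

Julian Day Number of the source date = 2429436.
Converting JDN 2429436 to the Hebrew calendar gives 4 Tammuz 5699 AM.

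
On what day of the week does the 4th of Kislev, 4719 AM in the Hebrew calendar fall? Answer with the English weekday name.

Thursday

Equivalently 23 November 958 Gregorian, JDN 2071289.
2071289 ≡ 3 (mod 7); counting from Monday = 0 gives Thursday.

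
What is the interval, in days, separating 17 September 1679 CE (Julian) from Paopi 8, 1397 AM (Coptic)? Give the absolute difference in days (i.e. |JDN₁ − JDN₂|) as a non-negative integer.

First date → JDN 2334572; second date → JDN 2334956.
The interval is |2334572 − 2334956| = 384 days.

384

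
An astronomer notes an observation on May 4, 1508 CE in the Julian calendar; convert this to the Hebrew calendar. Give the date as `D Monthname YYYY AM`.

The source date corresponds to 14 May 1508 in the proleptic Gregorian calendar (JDN 2271979).
That day falls on 5 Sivan 5268 AM in the Hebrew calendar.

5 Sivan 5268 AM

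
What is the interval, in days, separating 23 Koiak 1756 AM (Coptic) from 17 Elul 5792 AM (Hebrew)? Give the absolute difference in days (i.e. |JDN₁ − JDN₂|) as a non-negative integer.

2687

JDN of the first date = 2466156.
JDN of the second date = 2463469.
|2463469 − 2466156| = 2687.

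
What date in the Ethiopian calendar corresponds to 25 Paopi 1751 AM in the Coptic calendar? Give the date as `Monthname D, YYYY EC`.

Tikimt 25, 2027 EC

Julian Day Number of the source date = 2464271.
Converting JDN 2464271 to the Ethiopian calendar gives 25 Tikimt 2027 EC.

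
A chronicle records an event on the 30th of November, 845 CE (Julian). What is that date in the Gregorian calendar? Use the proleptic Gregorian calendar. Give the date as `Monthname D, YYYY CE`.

For dates in this range the Gregorian date is 4 days ahead of the Julian.
30 November 845 Julian + 4 days → 4 December 845 Gregorian.

December 4, 845 CE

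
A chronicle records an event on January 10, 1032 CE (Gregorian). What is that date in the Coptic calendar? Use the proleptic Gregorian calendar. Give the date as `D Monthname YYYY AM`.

8 Tobi 748 AM

Julian Day Number of the source date = 2097999.
Converting JDN 2097999 to the Coptic calendar gives 8 Tobi 748 AM.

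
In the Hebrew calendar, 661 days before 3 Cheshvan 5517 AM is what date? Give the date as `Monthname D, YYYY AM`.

The starting date is JDN 2362726; 2362726 − 661 = 2362065.
JDN 2362065 corresponds to Tevet 22, 5515 AM.

Tevet 22, 5515 AM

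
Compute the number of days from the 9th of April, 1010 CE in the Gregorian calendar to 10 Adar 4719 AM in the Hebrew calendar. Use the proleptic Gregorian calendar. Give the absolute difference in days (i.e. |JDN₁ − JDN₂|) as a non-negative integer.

JDN of the first date = 2090053.
JDN of the second date = 2071384.
|2071384 − 2090053| = 18669.

18669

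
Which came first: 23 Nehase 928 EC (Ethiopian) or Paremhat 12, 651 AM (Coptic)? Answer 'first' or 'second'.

second

The two dates have Julian Day Numbers 2063160 and 2062633 respectively.
Since 2062633 < 2063160, the second date comes first.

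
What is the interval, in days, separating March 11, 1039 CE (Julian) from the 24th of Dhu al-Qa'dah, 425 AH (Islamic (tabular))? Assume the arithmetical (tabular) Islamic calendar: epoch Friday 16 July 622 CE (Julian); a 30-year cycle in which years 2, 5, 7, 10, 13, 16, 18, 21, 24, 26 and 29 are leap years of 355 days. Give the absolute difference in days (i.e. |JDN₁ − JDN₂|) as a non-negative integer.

JDN of the first date = 2100622.
JDN of the second date = 2099009.
|2099009 − 2100622| = 1613.

1613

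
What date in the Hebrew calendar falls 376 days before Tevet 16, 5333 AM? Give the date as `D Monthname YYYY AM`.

Counting 376 days back from JDN 2295587 reaches JDN 2295211, which is 25 Kislev 5332 AM.

25 Kislev 5332 AM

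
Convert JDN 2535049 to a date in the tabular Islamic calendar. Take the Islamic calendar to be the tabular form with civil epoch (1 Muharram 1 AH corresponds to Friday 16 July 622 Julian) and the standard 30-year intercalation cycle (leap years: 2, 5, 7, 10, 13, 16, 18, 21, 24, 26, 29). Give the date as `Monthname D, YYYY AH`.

Jumada al-Awwal 15, 1656 AH

The Gregorian equivalent of JDN 2535049 is 17 August 2228.
In the tabular Islamic calendar that day is Jumada al-Awwal 15, 1656 AH.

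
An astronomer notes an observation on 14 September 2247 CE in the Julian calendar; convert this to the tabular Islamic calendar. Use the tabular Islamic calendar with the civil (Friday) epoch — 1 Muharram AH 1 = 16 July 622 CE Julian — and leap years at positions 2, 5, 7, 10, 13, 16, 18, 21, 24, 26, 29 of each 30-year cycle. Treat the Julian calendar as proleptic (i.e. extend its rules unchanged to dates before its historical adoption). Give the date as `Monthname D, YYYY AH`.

Muharram 28, 1676 AH

Both dates share Julian Day Number 2542031; in the tabular Islamic calendar that is 28 Muharram 1676 AH.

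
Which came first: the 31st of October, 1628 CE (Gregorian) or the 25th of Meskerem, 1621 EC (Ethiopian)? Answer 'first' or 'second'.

second

The two dates have Julian Day Numbers 2315979 and 2315950 respectively.
Since 2315950 < 2315979, the second date comes first.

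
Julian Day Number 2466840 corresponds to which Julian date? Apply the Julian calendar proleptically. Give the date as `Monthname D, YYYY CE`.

November 3, 2041 CE

JDN 2466840 is 16 November 2041 in the Gregorian calendar.
In the Julian calendar that day is November 3, 2041 CE.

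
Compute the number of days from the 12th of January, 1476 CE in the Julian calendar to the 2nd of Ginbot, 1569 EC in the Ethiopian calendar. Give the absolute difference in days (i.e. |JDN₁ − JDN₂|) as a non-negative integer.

36996

JDN of the first date = 2260178.
JDN of the second date = 2297174.
|2297174 − 2260178| = 36996.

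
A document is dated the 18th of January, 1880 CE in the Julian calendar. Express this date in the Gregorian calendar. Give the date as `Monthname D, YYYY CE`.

January 30, 1880 CE

At this point the Julian calendar is 12 days behind the Gregorian.
18 January 1880 Julian + 12 days → 30 January 1880 Gregorian.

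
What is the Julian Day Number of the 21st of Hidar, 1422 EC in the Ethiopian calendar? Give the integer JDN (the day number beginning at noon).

2243321

In the proleptic Gregorian calendar the same day is 26 November 1429.
JDN 2299161 is 15 October 1582 CE (Gregorian); the target day is −55840 days from there, so JDN = 2243321.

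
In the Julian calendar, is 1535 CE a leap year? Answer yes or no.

no

1535 mod 4 = 3, so it is a common year in the Julian calendar.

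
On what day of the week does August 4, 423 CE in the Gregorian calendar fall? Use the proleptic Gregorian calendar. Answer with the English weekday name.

Since JDN mod 7 = 4 (0 = Monday), the day is Friday.

Friday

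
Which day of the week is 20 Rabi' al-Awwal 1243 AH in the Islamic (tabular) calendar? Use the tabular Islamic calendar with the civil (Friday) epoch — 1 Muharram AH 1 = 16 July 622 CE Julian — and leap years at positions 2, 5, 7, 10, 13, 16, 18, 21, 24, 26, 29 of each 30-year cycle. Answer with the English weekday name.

In the Gregorian calendar this is 11 October 1827 (JDN 2388641).
2388641 ≡ 3 (mod 7); counting from Monday = 0 gives Thursday.

Thursday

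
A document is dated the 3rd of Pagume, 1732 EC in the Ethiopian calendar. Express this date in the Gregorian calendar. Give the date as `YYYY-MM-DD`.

1740-09-06

Both dates share Julian Day Number 2356831; in the Gregorian calendar that is 6 September 1740 CE.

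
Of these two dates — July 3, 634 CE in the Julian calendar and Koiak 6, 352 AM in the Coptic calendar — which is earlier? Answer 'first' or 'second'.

first

Converting both to JDN: 1952810 vs 1953328; the smaller is the first.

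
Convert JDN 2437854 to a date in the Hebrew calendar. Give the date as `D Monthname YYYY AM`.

6 Tammuz 5722 AM

The Gregorian equivalent of JDN 2437854 is 8 July 1962.
In the Hebrew calendar that day is 6 Tammuz 5722 AM.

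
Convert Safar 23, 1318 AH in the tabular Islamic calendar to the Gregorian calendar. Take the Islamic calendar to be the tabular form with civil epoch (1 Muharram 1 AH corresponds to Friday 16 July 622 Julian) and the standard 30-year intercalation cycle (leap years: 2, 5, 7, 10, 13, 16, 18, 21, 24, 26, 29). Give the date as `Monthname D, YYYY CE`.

Julian Day Number of the source date = 2415193.
Converting JDN 2415193 to the Gregorian calendar gives 22 June 1900 CE.

June 22, 1900 CE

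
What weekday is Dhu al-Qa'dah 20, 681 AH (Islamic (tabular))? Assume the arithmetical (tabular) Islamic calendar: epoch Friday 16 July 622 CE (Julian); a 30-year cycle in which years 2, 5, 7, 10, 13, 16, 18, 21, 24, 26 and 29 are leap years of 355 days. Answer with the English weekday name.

Friday

In the proleptic Gregorian calendar this is 26 February 1283 (JDN 2189723).
2189723 ≡ 4 (mod 7); counting from Monday = 0 gives Friday.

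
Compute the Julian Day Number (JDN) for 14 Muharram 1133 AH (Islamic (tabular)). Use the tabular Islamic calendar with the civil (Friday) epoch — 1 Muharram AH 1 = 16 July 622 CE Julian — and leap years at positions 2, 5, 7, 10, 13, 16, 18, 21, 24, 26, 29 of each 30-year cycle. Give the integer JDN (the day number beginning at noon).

In the Gregorian calendar the same day is 15 November 1720.
JDN 2299161 is 15 October 1582 CE (Gregorian); the target day is +50435 days from there, so JDN = 2349596.

2349596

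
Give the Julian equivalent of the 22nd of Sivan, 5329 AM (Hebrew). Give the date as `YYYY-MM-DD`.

1569-06-07

Julian Day Number of the source date = 2294293.
Converting JDN 2294293 to the Julian calendar gives 7 June 1569 CE.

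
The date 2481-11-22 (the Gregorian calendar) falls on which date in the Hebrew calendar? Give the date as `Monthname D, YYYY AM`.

Both dates share Julian Day Number 2627553; in the Hebrew calendar that is 29 Cheshvan 6242 AM.

Cheshvan 29, 6242 AM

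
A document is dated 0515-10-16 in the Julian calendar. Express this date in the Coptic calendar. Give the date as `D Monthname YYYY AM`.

The source date corresponds to 18 October 515 in the proleptic Gregorian calendar (JDN 1909450).
That day falls on 18 Paopi 232 AM in the Coptic calendar.

18 Paopi 232 AM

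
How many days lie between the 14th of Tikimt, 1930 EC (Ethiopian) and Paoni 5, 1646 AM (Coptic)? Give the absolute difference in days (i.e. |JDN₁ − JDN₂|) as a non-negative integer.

2691

JDN of the first date = 2428831.
JDN of the second date = 2426140.
|2426140 − 2428831| = 2691.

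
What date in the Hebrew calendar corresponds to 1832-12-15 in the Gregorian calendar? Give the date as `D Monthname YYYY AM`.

23 Kislev 5593 AM

Both dates share Julian Day Number 2390533; in the Hebrew calendar that is 23 Kislev 5593 AM.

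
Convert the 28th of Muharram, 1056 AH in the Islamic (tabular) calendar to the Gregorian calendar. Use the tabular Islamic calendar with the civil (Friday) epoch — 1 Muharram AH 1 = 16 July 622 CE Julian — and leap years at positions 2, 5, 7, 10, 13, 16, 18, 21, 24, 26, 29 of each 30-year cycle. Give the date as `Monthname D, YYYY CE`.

Both dates share Julian Day Number 2322324; in the Gregorian calendar that is 16 March 1646 CE.

March 16, 1646 CE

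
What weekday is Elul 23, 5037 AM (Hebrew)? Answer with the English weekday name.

In the proleptic Gregorian calendar this is 30 August 1277 (JDN 2187717).
2187717 ≡ 0 (mod 7); counting from Monday = 0 gives Monday.

Monday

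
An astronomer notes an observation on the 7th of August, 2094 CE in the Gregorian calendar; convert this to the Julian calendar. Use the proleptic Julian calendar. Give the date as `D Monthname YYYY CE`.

The Julian–Gregorian offset here is 13 days (Julian trailing).
7 August 2094 Gregorian − 13 days → 25 July 2094 Julian.

25 July 2094 CE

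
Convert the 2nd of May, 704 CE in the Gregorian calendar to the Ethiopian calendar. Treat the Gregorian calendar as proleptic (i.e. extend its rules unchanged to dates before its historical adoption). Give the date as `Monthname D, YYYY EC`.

Both dates share Julian Day Number 1978312; in the Ethiopian calendar that is 3 Ginbot 696 EC.

Ginbot 3, 696 EC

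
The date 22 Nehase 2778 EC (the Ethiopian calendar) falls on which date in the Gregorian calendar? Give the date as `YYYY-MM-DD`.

Julian Day Number of the source date = 2738871.
Converting JDN 2738871 to the Gregorian calendar gives 3 September 2786 CE.

2786-09-03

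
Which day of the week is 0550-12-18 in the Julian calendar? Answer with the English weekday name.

Sunday

This is JDN 1922297 (20 December 550 Gregorian).
Since JDN mod 7 = 6 (0 = Monday), the day is Sunday.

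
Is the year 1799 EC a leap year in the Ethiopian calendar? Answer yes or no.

yes

1799 mod 4 = 3; in the Ethiopian calendar a year is leap when year mod 4 = 3, so it is a leap year.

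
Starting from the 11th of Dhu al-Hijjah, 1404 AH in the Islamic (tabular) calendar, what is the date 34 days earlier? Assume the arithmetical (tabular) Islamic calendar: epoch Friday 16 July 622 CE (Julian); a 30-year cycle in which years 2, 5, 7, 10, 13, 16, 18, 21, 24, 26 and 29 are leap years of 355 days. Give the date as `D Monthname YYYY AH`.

7 Dhu al-Qa'dah 1404 AH

Counting 34 days back from JDN 2445951 reaches JDN 2445917, which is 7 Dhu al-Qa'dah 1404 AH.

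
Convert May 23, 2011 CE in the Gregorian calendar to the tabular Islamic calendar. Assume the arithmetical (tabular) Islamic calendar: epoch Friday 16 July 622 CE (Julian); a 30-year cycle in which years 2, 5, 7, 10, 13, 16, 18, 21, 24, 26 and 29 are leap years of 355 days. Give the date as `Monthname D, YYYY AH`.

Both dates share Julian Day Number 2455705; in the tabular Islamic calendar that is 19 Jumada al-Thani 1432 AH.

Jumada al-Thani 19, 1432 AH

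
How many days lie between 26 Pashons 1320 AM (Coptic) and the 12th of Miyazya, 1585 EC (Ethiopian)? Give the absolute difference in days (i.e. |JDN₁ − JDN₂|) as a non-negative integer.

JDN of the first date = 2307060.
JDN of the second date = 2302998.
|2302998 − 2307060| = 4062.

4062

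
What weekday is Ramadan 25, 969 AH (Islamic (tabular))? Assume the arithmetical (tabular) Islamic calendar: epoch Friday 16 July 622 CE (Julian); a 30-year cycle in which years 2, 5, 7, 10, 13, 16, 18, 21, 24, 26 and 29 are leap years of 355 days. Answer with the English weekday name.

Friday

Equivalently 8 June 1562 Gregorian, JDN 2291727.
2291727 ≡ 4 (mod 7); counting from Monday = 0 gives Friday.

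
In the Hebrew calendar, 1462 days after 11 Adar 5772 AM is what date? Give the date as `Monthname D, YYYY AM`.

Adar I 26, 5776 AM

The starting date is JDN 2455992; 2455992 + 1462 = 2457454.
JDN 2457454 corresponds to Adar I 26, 5776 AM.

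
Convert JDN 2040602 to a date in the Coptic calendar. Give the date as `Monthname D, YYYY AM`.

Hathor 16, 591 AM

The proleptic Gregorian equivalent of JDN 2040602 is 16 November 874.
In the Coptic calendar that day is Hathor 16, 591 AM.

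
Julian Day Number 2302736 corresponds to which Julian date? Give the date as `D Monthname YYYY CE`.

The Gregorian equivalent of JDN 2302736 is 29 July 1592.
In the Julian calendar that day is 19 July 1592 CE.

19 July 1592 CE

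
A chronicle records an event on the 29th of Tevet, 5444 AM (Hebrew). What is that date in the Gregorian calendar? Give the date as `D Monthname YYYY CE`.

Julian Day Number of the source date = 2336144.
Converting JDN 2336144 to the Gregorian calendar gives 16 January 1684 CE.

16 January 1684 CE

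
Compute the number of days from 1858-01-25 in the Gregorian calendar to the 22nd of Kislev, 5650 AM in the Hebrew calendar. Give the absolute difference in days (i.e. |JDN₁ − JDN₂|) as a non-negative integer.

11647

First date → JDN 2399705; second date → JDN 2411352.
The interval is |2399705 − 2411352| = 11647 days.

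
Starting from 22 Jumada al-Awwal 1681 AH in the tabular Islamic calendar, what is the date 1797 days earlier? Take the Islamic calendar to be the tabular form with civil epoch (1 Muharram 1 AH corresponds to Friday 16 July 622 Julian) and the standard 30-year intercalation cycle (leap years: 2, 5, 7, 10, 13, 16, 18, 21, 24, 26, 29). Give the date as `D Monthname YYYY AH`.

The starting date is JDN 2543915; 2543915 − 1797 = 2542118.
JDN 2542118 corresponds to 26 Rabi' al-Thani 1676 AH.

26 Rabi' al-Thani 1676 AH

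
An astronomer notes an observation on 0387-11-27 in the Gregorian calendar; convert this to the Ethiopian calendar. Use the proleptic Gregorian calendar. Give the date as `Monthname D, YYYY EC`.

Hidar 29, 380 EC

Both dates share Julian Day Number 1862739; in the Ethiopian calendar that is 29 Hidar 380 EC.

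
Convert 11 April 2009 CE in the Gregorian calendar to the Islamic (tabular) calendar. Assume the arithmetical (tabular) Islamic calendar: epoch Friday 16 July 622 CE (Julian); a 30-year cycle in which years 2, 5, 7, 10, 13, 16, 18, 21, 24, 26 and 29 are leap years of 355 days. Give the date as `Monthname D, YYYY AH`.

Julian Day Number of the source date = 2454933.
Converting JDN 2454933 to the tabular Islamic calendar gives 15 Rabi' al-Thani 1430 AH.

Rabi' al-Thani 15, 1430 AH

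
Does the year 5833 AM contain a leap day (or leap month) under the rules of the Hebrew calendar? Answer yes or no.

Hebrew year 5833 is year 19 of its 19-year Metonic cycle; leap years are at positions 3, 6, 8, 11, 14, 17, 19, so it is a leap year (13 months).

yes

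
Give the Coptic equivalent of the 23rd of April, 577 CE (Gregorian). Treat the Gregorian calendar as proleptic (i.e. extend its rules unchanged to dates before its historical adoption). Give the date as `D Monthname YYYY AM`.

Both dates share Julian Day Number 1931918; in the Coptic calendar that is 26 Parmouti 293 AM.

26 Parmouti 293 AM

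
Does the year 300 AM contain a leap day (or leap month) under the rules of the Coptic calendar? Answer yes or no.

300 mod 4 = 0; in the Coptic calendar a year is leap when year mod 4 = 3, so it is a common year.

no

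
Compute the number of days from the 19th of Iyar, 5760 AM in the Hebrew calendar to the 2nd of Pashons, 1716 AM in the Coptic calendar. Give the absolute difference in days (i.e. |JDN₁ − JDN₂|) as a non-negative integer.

14

First date → JDN 2451689; second date → JDN 2451675.
The interval is |2451689 − 2451675| = 14 days.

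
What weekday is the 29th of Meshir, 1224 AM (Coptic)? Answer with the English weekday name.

Thursday

This is JDN 2271909 (5 March 1508 Gregorian).
JDN 2271909 mod 7 = 3, and JDN 0 was a Monday, so this is a Thursday.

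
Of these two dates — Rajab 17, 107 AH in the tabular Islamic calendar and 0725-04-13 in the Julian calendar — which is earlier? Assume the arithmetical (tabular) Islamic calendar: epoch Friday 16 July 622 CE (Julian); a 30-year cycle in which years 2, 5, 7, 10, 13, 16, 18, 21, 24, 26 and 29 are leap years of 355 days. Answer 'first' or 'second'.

second

Converting both to JDN: 1986196 vs 1985967; the smaller is the second.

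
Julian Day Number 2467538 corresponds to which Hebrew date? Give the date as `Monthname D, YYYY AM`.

The Gregorian equivalent of JDN 2467538 is 15 October 2043.
In the Hebrew calendar that day is Tishrei 11, 5804 AM.

Tishrei 11, 5804 AM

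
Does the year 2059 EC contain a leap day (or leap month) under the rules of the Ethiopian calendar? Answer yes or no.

yes

2059 mod 4 = 3; in the Ethiopian calendar a year is leap when year mod 4 = 3, so it is a leap year.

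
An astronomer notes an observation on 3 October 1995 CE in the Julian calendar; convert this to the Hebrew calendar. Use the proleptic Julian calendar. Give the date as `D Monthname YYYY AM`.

22 Tishrei 5756 AM

The source date corresponds to 16 October 1995 in the Gregorian calendar (JDN 2450007).
That day falls on 22 Tishrei 5756 AM in the Hebrew calendar.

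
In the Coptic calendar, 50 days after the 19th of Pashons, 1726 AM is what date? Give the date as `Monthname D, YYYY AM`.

Epip 9, 1726 AM

The starting date is JDN 2455344; 2455344 + 50 = 2455394.
JDN 2455394 corresponds to Epip 9, 1726 AM.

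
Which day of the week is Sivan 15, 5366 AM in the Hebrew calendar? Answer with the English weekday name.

This is JDN 2307810 (20 June 1606 Gregorian).
2307810 ≡ 1 (mod 7); counting from Monday = 0 gives Tuesday.

Tuesday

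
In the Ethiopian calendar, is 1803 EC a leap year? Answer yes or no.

yes

1803 mod 4 = 3; in the Ethiopian calendar a year is leap when year mod 4 = 3, so it is a leap year.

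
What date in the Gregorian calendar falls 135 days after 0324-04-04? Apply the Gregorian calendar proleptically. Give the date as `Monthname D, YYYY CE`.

August 17, 324 CE

The starting date is JDN 1839492; 1839492 + 135 = 1839627.
JDN 1839627 corresponds to August 17, 324 CE.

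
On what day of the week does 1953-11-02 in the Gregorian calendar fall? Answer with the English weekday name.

Monday

JDN 2434684 mod 7 = 0, and JDN 0 was a Monday, so this is a Monday.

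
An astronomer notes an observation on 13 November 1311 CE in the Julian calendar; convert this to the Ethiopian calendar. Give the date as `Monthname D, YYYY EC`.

The source date corresponds to 21 November 1311 in the proleptic Gregorian calendar (JDN 2200217).
That day falls on 16 Hidar 1304 EC in the Ethiopian calendar.

Hidar 16, 1304 EC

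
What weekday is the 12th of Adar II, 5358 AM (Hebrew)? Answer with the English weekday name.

Friday

Equivalently 20 March 1598 Gregorian, JDN 2304796.
JDN 2304796 mod 7 = 4, and JDN 0 was a Monday, so this is a Friday.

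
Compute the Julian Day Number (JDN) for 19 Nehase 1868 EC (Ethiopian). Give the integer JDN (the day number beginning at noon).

2406491

Equivalently 24 August 1876 (Gregorian).
JDN 2400001 is 17 November 1858 CE (Gregorian), MJD 0; the target day is +6490 days from there, so JDN = 2406491.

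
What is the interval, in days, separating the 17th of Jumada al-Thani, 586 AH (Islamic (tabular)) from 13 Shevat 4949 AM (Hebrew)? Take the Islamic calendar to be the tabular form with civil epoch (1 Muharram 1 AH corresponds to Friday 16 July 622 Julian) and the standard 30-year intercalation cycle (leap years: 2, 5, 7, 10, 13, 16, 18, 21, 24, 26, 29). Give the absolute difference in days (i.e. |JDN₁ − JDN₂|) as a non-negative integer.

JDN of the first date = 2155908.
JDN of the second date = 2155373.
|2155373 − 2155908| = 535.

535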